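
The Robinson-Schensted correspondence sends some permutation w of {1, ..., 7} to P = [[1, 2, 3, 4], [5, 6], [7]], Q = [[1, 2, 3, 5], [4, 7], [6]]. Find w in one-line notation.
1 2 7 5 6 3 4

Reverse the RSK construction: for i from n down to 1, find the cell of Q containing i, remove the entry at that cell from P, and reverse-bump it up through P; the value ejected from row 1 is w(i).

Step i=7: Q has 7 at row 2, column 2; remove 6 from row 2 of P and reverse-bump: 6 enters row 1 and ejects 4. So w(7) = 4. P is now [[1, 2, 3, 6], [5], [7]].
Step i=6: Q has 6 at row 3, column 1; remove 7 from row 3 of P and reverse-bump: 7 enters row 2 and ejects 5; 5 enters row 1 and ejects 3. So w(6) = 3. P is now [[1, 2, 5, 6], [7]].
Step i=5: Q has 5 at row 1, column 4; remove that cell from P, ejecting 6. So w(5) = 6. P is now [[1, 2, 5], [7]].
Step i=4: Q has 4 at row 2, column 1; remove 7 from row 2 of P and reverse-bump: 7 enters row 1 and ejects 5. So w(4) = 5. P is now [[1, 2, 7]].
Step i=3: Q has 3 at row 1, column 3; remove that cell from P, ejecting 7. So w(3) = 7. P is now [[1, 2]].
Step i=2: Q has 2 at row 1, column 2; remove that cell from P, ejecting 2. So w(2) = 2. P is now [[1]].
Step i=1: Q has 1 at row 1, column 1; remove that cell from P, ejecting 1. So w(1) = 1. P is now [].

So w = 1 2 7 5 6 3 4.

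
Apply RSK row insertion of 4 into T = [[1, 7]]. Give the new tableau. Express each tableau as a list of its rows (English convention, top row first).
[[1, 4], [7]]

In row 1, 4 replaces 7 (the leftmost entry greater than 4); 7 is bumped to row 2. 7 starts a new row 2. The new tableau is [[1, 4], [7]].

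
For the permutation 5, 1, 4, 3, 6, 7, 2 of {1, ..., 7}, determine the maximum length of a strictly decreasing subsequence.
4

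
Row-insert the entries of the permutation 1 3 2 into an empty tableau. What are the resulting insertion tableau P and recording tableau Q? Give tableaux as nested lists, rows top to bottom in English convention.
P = [[1, 2], [3]], Q = [[1, 2], [3]]

Insert each entry of the permutation into P by Schensted row insertion, recording in Q the position of each new cell.

Insert 1: appended to row 1. P = [[1]], Q = [[1]].
Insert 3: appended to row 1. P = [[1, 3]], Q = [[1, 2]].
Insert 2: 2 bumps 3 from row 1; 3 starts row 2. P = [[1, 2], [3]], Q = [[1, 2], [3]].

So P = [[1, 2], [3]], Q = [[1, 2], [3]].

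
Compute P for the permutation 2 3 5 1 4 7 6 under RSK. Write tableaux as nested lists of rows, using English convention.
Insert 2: appended to row 1. P = [[2]].
Insert 3: appended to row 1. P = [[2, 3]].
Insert 5: appended to row 1. P = [[2, 3, 5]].
Insert 1: 1 bumps 2 from row 1; 2 starts row 2. P = [[1, 3, 5], [2]].
Insert 4: 4 bumps 5 from row 1; 5 appends to row 2. P = [[1, 3, 4], [2, 5]].
Insert 7: appended to row 1. P = [[1, 3, 4, 7], [2, 5]].
Insert 6: 6 bumps 7 from row 1; 7 appends to row 2. P = [[1, 3, 4, 6], [2, 5, 7]].

So P = [[1, 3, 4, 6], [2, 5, 7]].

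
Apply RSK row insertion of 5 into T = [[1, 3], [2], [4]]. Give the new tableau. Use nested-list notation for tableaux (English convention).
5 is larger than every entry of row 1, so it is appended to row 1. The new tableau is [[1, 3, 5], [2], [4]].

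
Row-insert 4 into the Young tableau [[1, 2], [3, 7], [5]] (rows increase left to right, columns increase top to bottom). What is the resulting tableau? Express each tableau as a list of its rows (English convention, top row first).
[[1, 2, 4], [3, 7], [5]]

4 is larger than every entry of row 1, so it is appended to row 1. The new tableau is [[1, 2, 4], [3, 7], [5]].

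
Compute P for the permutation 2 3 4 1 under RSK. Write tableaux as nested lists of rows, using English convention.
Insert 2: appended to row 1. P = [[2]].
Insert 3: appended to row 1. P = [[2, 3]].
Insert 4: appended to row 1. P = [[2, 3, 4]].
Insert 1: 1 bumps 2 from row 1; 2 starts row 2. P = [[1, 3, 4], [2]].

So P = [[1, 3, 4], [2]].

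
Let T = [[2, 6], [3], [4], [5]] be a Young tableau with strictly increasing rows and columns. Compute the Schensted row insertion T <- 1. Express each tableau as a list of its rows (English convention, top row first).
[[1, 6], [2], [3], [4], [5]]

In row 1, 1 replaces 2 (the leftmost entry greater than 1); 2 is bumped to row 2. In row 2, 2 replaces 3 (the leftmost entry greater than 2); 3 is bumped to row 3. In row 3, 3 replaces 4 (the leftmost entry greater than 3); 4 is bumped to row 4. In row 4, 4 replaces 5 (the leftmost entry greater than 4); 5 is bumped to row 5. 5 starts a new row 5. The new tableau is [[1, 6], [2], [3], [4], [5]].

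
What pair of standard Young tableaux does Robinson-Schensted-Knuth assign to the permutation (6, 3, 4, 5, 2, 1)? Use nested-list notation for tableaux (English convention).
P = [[1, 4, 5], [2], [3], [6]], Q = [[1, 3, 4], [2], [5], [6]]

Insert each entry of the permutation into P by Schensted row insertion, recording in Q the position of each new cell.

Insert 6: appended to row 1. P = [[6]], Q = [[1]].
Insert 3: 3 bumps 6 from row 1; 6 starts row 2. P = [[3], [6]], Q = [[1], [2]].
Insert 4: appended to row 1. P = [[3, 4], [6]], Q = [[1, 3], [2]].
Insert 5: appended to row 1. P = [[3, 4, 5], [6]], Q = [[1, 3, 4], [2]].
Insert 2: 2 bumps 3 from row 1; 3 bumps 6 from row 2; 6 starts row 3. P = [[2, 4, 5], [3], [6]], Q = [[1, 3, 4], [2], [5]].
Insert 1: 1 bumps 2 from row 1; 2 bumps 3 from row 2; 3 bumps 6 from row 3; 6 starts row 4. P = [[1, 4, 5], [2], [3], [6]], Q = [[1, 3, 4], [2], [5], [6]].

So P = [[1, 4, 5], [2], [3], [6]], Q = [[1, 3, 4], [2], [5], [6]].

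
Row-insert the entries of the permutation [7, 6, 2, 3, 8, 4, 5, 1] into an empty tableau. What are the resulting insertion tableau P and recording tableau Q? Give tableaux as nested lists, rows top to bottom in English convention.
Insert each entry of the permutation into P by Schensted row insertion, recording in Q the position of each new cell.

Insert 7: appended to row 1. P = [[7]].
Insert 6: 6 bumps 7 from row 1; 7 starts row 2. P = [[6], [7]].
Insert 2: 2 bumps 6 from row 1; 6 bumps 7 from row 2; 7 starts row 3. P = [[2], [6], [7]].
Insert 3: appended to row 1. P = [[2, 3], [6], [7]].
Insert 8: appended to row 1. P = [[2, 3, 8], [6], [7]].
Insert 4: 4 bumps 8 from row 1; 8 appends to row 2. P = [[2, 3, 4], [6, 8], [7]].
Insert 5: appended to row 1. P = [[2, 3, 4, 5], [6, 8], [7]].
Insert 1: 1 bumps 2 from row 1; 2 bumps 6 from row 2; 6 bumps 7 from row 3; 7 starts row 4. P = [[1, 3, 4, 5], [2, 8], [6], [7]].

So P = [[1, 3, 4, 5], [2, 8], [6], [7]], Q = [[1, 4, 5, 7], [2, 6], [3], [8]].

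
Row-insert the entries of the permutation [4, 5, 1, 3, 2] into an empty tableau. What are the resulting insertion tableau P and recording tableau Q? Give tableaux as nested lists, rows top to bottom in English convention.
Insert each entry of the permutation into P by Schensted row insertion, recording in Q the position of each new cell.

After inserting 4: P = [[4]].
After inserting 5: P = [[4, 5]].
After inserting 1: P = [[1, 5], [4]].
After inserting 3: P = [[1, 3], [4, 5]].
After inserting 2: P = [[1, 2], [3, 5], [4]].

So P = [[1, 2], [3, 5], [4]], Q = [[1, 2], [3, 4], [5]].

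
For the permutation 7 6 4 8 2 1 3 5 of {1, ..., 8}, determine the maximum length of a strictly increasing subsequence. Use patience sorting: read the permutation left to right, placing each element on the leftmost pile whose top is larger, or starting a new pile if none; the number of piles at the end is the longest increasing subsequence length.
3

7: new pile. tops = [7]
6: onto pile 1 (replacing 7). tops = [6]
4: onto pile 1 (replacing 6). tops = [4]
8: new pile. tops = [4, 8]
2: onto pile 1 (replacing 4). tops = [2, 8]
1: onto pile 1 (replacing 2). tops = [1, 8]
3: onto pile 2 (replacing 8). tops = [1, 3]
5: new pile. tops = [1, 3, 5]

3 piles, so the longest increasing subsequence has length 3.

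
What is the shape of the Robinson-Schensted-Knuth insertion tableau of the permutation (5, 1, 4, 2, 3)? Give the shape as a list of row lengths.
[3, 1, 1]

Row-insert each entry into an empty tableau.

After inserting 5: P = [[5]].
After inserting 1: P = [[1], [5]].
After inserting 4: P = [[1, 4], [5]].
After inserting 2: P = [[1, 2], [4], [5]].
After inserting 3: P = [[1, 2, 3], [4], [5]].

The final insertion tableau P = [[1, 2, 3], [4], [5]] has shape [3, 1, 1].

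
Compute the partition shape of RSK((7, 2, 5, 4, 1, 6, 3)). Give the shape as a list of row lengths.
[3, 2, 1, 1]

Row-insert each entry into an empty tableau.

After inserting 7: P = [[7]].
After inserting 2: P = [[2], [7]].
After inserting 5: P = [[2, 5], [7]].
After inserting 4: P = [[2, 4], [5], [7]].
After inserting 1: P = [[1, 4], [2], [5], [7]].
After inserting 6: P = [[1, 4, 6], [2], [5], [7]].
After inserting 3: P = [[1, 3, 6], [2, 4], [5], [7]].

The final insertion tableau P = [[1, 3, 6], [2, 4], [5], [7]] has shape [3, 2, 1, 1].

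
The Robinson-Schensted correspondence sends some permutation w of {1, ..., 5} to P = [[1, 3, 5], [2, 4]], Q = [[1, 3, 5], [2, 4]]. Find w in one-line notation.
2 1 4 3 5

Reverse the RSK construction: for i from n down to 1, find the cell of Q containing i, remove the entry at that cell from P, and reverse-bump it up through P; the value ejected from row 1 is w(i).

Step i=5: Q has 5 at row 1, column 3; remove that cell from P, ejecting 5. So w(5) = 5. P is now [[1, 3], [2, 4]].
Step i=4: Q has 4 at row 2, column 2; remove 4 from row 2 of P and reverse-bump: 4 enters row 1 and ejects 3. So w(4) = 3. P is now [[1, 4], [2]].
Step i=3: Q has 3 at row 1, column 2; remove that cell from P, ejecting 4. So w(3) = 4. P is now [[1], [2]].
Step i=2: Q has 2 at row 2, column 1; remove 2 from row 2 of P and reverse-bump: 2 enters row 1 and ejects 1. So w(2) = 1. P is now [[2]].
Step i=1: Q has 1 at row 1, column 1; remove that cell from P, ejecting 2. So w(1) = 2. P is now [].

So w = 2 1 4 3 5.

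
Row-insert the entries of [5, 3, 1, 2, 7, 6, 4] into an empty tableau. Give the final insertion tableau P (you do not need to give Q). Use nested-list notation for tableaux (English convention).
After inserting 5: P = [[5]].
After inserting 3: P = [[3], [5]].
After inserting 1: P = [[1], [3], [5]].
After inserting 2: P = [[1, 2], [3], [5]].
After inserting 7: P = [[1, 2, 7], [3], [5]].
After inserting 6: P = [[1, 2, 6], [3, 7], [5]].
After inserting 4: P = [[1, 2, 4], [3, 6], [5, 7]].

So P = [[1, 2, 4], [3, 6], [5, 7]].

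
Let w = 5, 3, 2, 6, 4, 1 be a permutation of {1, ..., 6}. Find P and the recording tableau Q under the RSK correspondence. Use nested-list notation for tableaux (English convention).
Insert each entry of the permutation into P by Schensted row insertion, recording in Q the position of each new cell.

Insert 5: appended to row 1. P = [[5]].
Insert 3: 3 bumps 5 from row 1; 5 starts row 2. P = [[3], [5]].
Insert 2: 2 bumps 3 from row 1; 3 bumps 5 from row 2; 5 starts row 3. P = [[2], [3], [5]].
Insert 6: appended to row 1. P = [[2, 6], [3], [5]].
Insert 4: 4 bumps 6 from row 1; 6 appends to row 2. P = [[2, 4], [3, 6], [5]].
Insert 1: 1 bumps 2 from row 1; 2 bumps 3 from row 2; 3 bumps 5 from row 3; 5 starts row 4. P = [[1, 4], [2, 6], [3], [5]].

So P = [[1, 4], [2, 6], [3], [5]], Q = [[1, 4], [2, 5], [3], [6]].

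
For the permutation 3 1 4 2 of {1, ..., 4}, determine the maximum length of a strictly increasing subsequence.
2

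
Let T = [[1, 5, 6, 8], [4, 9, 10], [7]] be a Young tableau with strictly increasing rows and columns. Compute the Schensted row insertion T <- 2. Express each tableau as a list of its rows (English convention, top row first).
[[1, 2, 6, 8], [4, 5, 10], [7, 9]]

In row 1, 2 replaces 5 (the leftmost entry greater than 2); 5 is bumped to row 2. In row 2, 5 replaces 9 (the leftmost entry greater than 5); 9 is bumped to row 3. 9 is appended to row 3. The new tableau is [[1, 2, 6, 8], [4, 5, 10], [7, 9]].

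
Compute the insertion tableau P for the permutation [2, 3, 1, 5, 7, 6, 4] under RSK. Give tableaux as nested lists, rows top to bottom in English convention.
Insert 2: appended to row 1. P = [[2]].
Insert 3: appended to row 1. P = [[2, 3]].
Insert 1: 1 bumps 2 from row 1; 2 starts row 2. P = [[1, 3], [2]].
Insert 5: appended to row 1. P = [[1, 3, 5], [2]].
Insert 7: appended to row 1. P = [[1, 3, 5, 7], [2]].
Insert 6: 6 bumps 7 from row 1; 7 appends to row 2. P = [[1, 3, 5, 6], [2, 7]].
Insert 4: 4 bumps 5 from row 1; 5 bumps 7 from row 2; 7 starts row 3. P = [[1, 3, 4, 6], [2, 5], [7]].

So P = [[1, 3, 4, 6], [2, 5], [7]].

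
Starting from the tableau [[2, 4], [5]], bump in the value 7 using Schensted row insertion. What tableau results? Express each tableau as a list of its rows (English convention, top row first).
[[2, 4, 7], [5]]

7 is larger than every entry of row 1, so it is appended to row 1. The new tableau is [[2, 4, 7], [5]].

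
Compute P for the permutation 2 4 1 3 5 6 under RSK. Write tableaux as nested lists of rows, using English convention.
After inserting 2: P = [[2]].
After inserting 4: P = [[2, 4]].
After inserting 1: P = [[1, 4], [2]].
After inserting 3: P = [[1, 3], [2, 4]].
After inserting 5: P = [[1, 3, 5], [2, 4]].
After inserting 6: P = [[1, 3, 5, 6], [2, 4]].

So P = [[1, 3, 5, 6], [2, 4]].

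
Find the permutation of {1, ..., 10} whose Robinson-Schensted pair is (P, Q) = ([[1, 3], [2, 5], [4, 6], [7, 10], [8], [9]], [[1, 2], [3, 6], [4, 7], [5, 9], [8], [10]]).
Reverse RSK: for i = n, n-1, ..., 1, locate i in Q, remove the corresponding corner cell from P, and reverse-bump its entry up through P; the value ejected from row 1 is w(i).

So w = 9 10 8 4 2 7 6 1 5 3.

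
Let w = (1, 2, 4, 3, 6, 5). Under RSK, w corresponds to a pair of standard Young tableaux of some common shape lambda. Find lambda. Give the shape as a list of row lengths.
[4, 2]

Row-insert each entry into an empty tableau.

After inserting 1: P = [[1]].
After inserting 2: P = [[1, 2]].
After inserting 4: P = [[1, 2, 4]].
After inserting 3: P = [[1, 2, 3], [4]].
After inserting 6: P = [[1, 2, 3, 6], [4]].
After inserting 5: P = [[1, 2, 3, 5], [4, 6]].

The final insertion tableau P = [[1, 2, 3, 5], [4, 6]] has shape [4, 2].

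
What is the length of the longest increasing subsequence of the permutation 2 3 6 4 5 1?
4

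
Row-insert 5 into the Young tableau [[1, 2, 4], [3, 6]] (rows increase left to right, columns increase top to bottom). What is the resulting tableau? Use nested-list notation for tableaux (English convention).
[[1, 2, 4, 5], [3, 6]]

5 is larger than every entry of row 1, so it is appended to row 1. The new tableau is [[1, 2, 4, 5], [3, 6]].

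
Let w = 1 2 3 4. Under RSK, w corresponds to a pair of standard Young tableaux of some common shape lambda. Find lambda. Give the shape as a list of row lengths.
Row-insert each entry into an empty tableau.

After inserting 1: P = [[1]].
After inserting 2: P = [[1, 2]].
After inserting 3: P = [[1, 2, 3]].
After inserting 4: P = [[1, 2, 3, 4]].

The final insertion tableau P = [[1, 2, 3, 4]] has shape [4].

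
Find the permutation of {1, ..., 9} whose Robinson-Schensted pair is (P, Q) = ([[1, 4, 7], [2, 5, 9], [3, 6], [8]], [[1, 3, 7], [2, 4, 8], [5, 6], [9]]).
Reverse the RSK construction: for i from n down to 1, find the cell of Q containing i, remove the entry at that cell from P, and reverse-bump it up through P; the value ejected from row 1 is w(i).

Step i=9: Q has 9 at row 4, column 1; remove 8 from row 4 of P and reverse-bump: 8 enters row 3 and ejects 6; 6 enters row 2 and ejects 5; 5 enters row 1 and ejects 4. So w(9) = 4. P is now [[1, 5, 7], [2, 6, 9], [3, 8]].
Step i=8: Q has 8 at row 2, column 3; remove 9 from row 2 of P and reverse-bump: 9 enters row 1 and ejects 7. So w(8) = 7. P is now [[1, 5, 9], [2, 6], [3, 8]].
Step i=7: Q has 7 at row 1, column 3; remove that cell from P, ejecting 9. So w(7) = 9. P is now [[1, 5], [2, 6], [3, 8]].
Step i=6: Q has 6 at row 3, column 2; remove 8 from row 3 of P and reverse-bump: 8 enters row 2 and ejects 6; 6 enters row 1 and ejects 5. So w(6) = 5. P is now [[1, 6], [2, 8], [3]].
Step i=5: Q has 5 at row 3, column 1; remove 3 from row 3 of P and reverse-bump: 3 enters row 2 and ejects 2; 2 enters row 1 and ejects 1. So w(5) = 1. P is now [[2, 6], [3, 8]].
Step i=4: Q has 4 at row 2, column 2; remove 8 from row 2 of P and reverse-bump: 8 enters row 1 and ejects 6. So w(4) = 6. P is now [[2, 8], [3]].
Step i=3: Q has 3 at row 1, column 2; remove that cell from P, ejecting 8. So w(3) = 8. P is now [[2], [3]].
Step i=2: Q has 2 at row 2, column 1; remove 3 from row 2 of P and reverse-bump: 3 enters row 1 and ejects 2. So w(2) = 2. P is now [[3]].
Step i=1: Q has 1 at row 1, column 1; remove that cell from P, ejecting 3. So w(1) = 3. P is now [].

So w = 3 2 8 6 1 5 9 7 4.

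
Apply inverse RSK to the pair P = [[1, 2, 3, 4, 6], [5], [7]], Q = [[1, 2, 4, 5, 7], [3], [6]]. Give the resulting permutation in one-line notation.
Reverse the RSK construction: for i from n down to 1, find the cell of Q containing i, remove the entry at that cell from P, and reverse-bump it up through P; the value ejected from row 1 is w(i).

Step i=7: Q has 7 at row 1, column 5; remove that cell from P, ejecting 6. So w(7) = 6. P is now [[1, 2, 3, 4], [5], [7]].
Step i=6: Q has 6 at row 3, column 1; remove 7 from row 3 of P and reverse-bump: 7 enters row 2 and ejects 5; 5 enters row 1 and ejects 4. So w(6) = 4. P is now [[1, 2, 3, 5], [7]].
Step i=5: Q has 5 at row 1, column 4; remove that cell from P, ejecting 5. So w(5) = 5. P is now [[1, 2, 3], [7]].
Step i=4: Q has 4 at row 1, column 3; remove that cell from P, ejecting 3. So w(4) = 3. P is now [[1, 2], [7]].
Step i=3: Q has 3 at row 2, column 1; remove 7 from row 2 of P and reverse-bump: 7 enters row 1 and ejects 2. So w(3) = 2. P is now [[1, 7]].
Step i=2: Q has 2 at row 1, column 2; remove that cell from P, ejecting 7. So w(2) = 7. P is now [[1]].
Step i=1: Q has 1 at row 1, column 1; remove that cell from P, ejecting 1. So w(1) = 1. P is now [].

So w = 1 7 2 3 5 4 6.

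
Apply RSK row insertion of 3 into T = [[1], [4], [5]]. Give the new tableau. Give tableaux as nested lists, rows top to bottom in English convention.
[[1, 3], [4], [5]]

3 is larger than every entry of row 1, so it is appended to row 1. The new tableau is [[1, 3], [4], [5]].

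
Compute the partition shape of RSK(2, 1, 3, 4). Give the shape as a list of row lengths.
Row-insert each entry into an empty tableau.

After inserting 2: P = [[2]].
After inserting 1: P = [[1], [2]].
After inserting 3: P = [[1, 3], [2]].
After inserting 4: P = [[1, 3, 4], [2]].

The final insertion tableau P = [[1, 3, 4], [2]] has shape [3, 1].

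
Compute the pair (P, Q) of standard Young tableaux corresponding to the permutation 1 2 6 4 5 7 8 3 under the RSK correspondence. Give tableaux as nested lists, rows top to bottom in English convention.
Insert each entry of the permutation into P by Schensted row insertion, recording in Q the position of each new cell.

After inserting 1: P = [[1]].
After inserting 2: P = [[1, 2]].
After inserting 6: P = [[1, 2, 6]].
After inserting 4: P = [[1, 2, 4], [6]].
After inserting 5: P = [[1, 2, 4, 5], [6]].
After inserting 7: P = [[1, 2, 4, 5, 7], [6]].
After inserting 8: P = [[1, 2, 4, 5, 7, 8], [6]].
After inserting 3: P = [[1, 2, 3, 5, 7, 8], [4], [6]].

So P = [[1, 2, 3, 5, 7, 8], [4], [6]], Q = [[1, 2, 3, 5, 6, 7], [4], [8]].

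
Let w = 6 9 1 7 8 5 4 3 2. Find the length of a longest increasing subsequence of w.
3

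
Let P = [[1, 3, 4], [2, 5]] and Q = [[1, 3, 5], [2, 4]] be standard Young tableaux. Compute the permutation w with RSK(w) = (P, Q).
2 1 5 3 4

Reverse the RSK construction: for i from n down to 1, find the cell of Q containing i, remove the entry at that cell from P, and reverse-bump it up through P; the value ejected from row 1 is w(i).

Step i=5: Q has 5 at row 1, column 3; remove that cell from P, ejecting 4. So w(5) = 4. P is now [[1, 3], [2, 5]].
Step i=4: Q has 4 at row 2, column 2; remove 5 from row 2 of P and reverse-bump: 5 enters row 1 and ejects 3. So w(4) = 3. P is now [[1, 5], [2]].
Step i=3: Q has 3 at row 1, column 2; remove that cell from P, ejecting 5. So w(3) = 5. P is now [[1], [2]].
Step i=2: Q has 2 at row 2, column 1; remove 2 from row 2 of P and reverse-bump: 2 enters row 1 and ejects 1. So w(2) = 1. P is now [[2]].
Step i=1: Q has 1 at row 1, column 1; remove that cell from P, ejecting 2. So w(1) = 2. P is now [].

So w = 2 1 5 3 4.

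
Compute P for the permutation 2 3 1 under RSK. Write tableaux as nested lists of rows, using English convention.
Insert 2: appended to row 1. P = [[2]].
Insert 3: appended to row 1. P = [[2, 3]].
Insert 1: 1 bumps 2 from row 1; 2 starts row 2. P = [[1, 3], [2]].

So P = [[1, 3], [2]].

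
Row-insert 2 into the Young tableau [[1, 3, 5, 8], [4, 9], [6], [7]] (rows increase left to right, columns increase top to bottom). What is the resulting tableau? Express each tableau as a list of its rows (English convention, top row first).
[[1, 2, 5, 8], [3, 9], [4], [6], [7]]

In row 1, 2 replaces 3 (the leftmost entry greater than 2); 3 is bumped to row 2. In row 2, 3 replaces 4 (the leftmost entry greater than 3); 4 is bumped to row 3. In row 3, 4 replaces 6 (the leftmost entry greater than 4); 6 is bumped to row 4. In row 4, 6 replaces 7 (the leftmost entry greater than 6); 7 is bumped to row 5. 7 starts a new row 5. The new tableau is [[1, 2, 5, 8], [3, 9], [4], [6], [7]].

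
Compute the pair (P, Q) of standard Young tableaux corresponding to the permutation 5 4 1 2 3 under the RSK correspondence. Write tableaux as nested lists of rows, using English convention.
Insert each entry of the permutation into P by Schensted row insertion, recording in Q the position of each new cell.

Insert 5: appended to row 1. P = [[5]].
Insert 4: 4 bumps 5 from row 1; 5 starts row 2. P = [[4], [5]].
Insert 1: 1 bumps 4 from row 1; 4 bumps 5 from row 2; 5 starts row 3. P = [[1], [4], [5]].
Insert 2: appended to row 1. P = [[1, 2], [4], [5]].
Insert 3: appended to row 1. P = [[1, 2, 3], [4], [5]].

So P = [[1, 2, 3], [4], [5]], Q = [[1, 4, 5], [2], [3]].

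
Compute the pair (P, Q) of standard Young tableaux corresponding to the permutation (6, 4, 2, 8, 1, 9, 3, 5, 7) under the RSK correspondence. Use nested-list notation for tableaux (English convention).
Insert each entry of the permutation into P by Schensted row insertion, recording in Q the position of each new cell.

Insert 6: appended to row 1. P = [[6]].
Insert 4: 4 bumps 6 from row 1; 6 starts row 2. P = [[4], [6]].
Insert 2: 2 bumps 4 from row 1; 4 bumps 6 from row 2; 6 starts row 3. P = [[2], [4], [6]].
Insert 8: appended to row 1. P = [[2, 8], [4], [6]].
Insert 1: 1 bumps 2 from row 1; 2 bumps 4 from row 2; 4 bumps 6 from row 3; 6 starts row 4. P = [[1, 8], [2], [4], [6]].
Insert 9: appended to row 1. P = [[1, 8, 9], [2], [4], [6]].
Insert 3: 3 bumps 8 from row 1; 8 appends to row 2. P = [[1, 3, 9], [2, 8], [4], [6]].
Insert 5: 5 bumps 9 from row 1; 9 appends to row 2. P = [[1, 3, 5], [2, 8, 9], [4], [6]].
Insert 7: appended to row 1. P = [[1, 3, 5, 7], [2, 8, 9], [4], [6]].

So P = [[1, 3, 5, 7], [2, 8, 9], [4], [6]], Q = [[1, 4, 6, 9], [2, 7, 8], [3], [5]].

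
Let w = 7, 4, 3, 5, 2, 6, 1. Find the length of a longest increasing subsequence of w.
3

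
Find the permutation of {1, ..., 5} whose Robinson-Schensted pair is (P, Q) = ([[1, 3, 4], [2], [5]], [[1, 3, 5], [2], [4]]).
Reverse the RSK construction: for i from n down to 1, find the cell of Q containing i, remove the entry at that cell from P, and reverse-bump it up through P; the value ejected from row 1 is w(i).

Step i=5: Q has 5 at row 1, column 3; remove that cell from P, ejecting 4. So w(5) = 4. P is now [[1, 3], [2], [5]].
Step i=4: Q has 4 at row 3, column 1; remove 5 from row 3 of P and reverse-bump: 5 enters row 2 and ejects 2; 2 enters row 1 and ejects 1. So w(4) = 1. P is now [[2, 3], [5]].
Step i=3: Q has 3 at row 1, column 2; remove that cell from P, ejecting 3. So w(3) = 3. P is now [[2], [5]].
Step i=2: Q has 2 at row 2, column 1; remove 5 from row 2 of P and reverse-bump: 5 enters row 1 and ejects 2. So w(2) = 2. P is now [[5]].
Step i=1: Q has 1 at row 1, column 1; remove that cell from P, ejecting 5. So w(1) = 5. P is now [].

So w = 5 2 3 1 4.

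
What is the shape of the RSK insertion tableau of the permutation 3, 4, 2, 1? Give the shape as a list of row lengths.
Row-insert each entry into an empty tableau.

After inserting 3: P = [[3]].
After inserting 4: P = [[3, 4]].
After inserting 2: P = [[2, 4], [3]].
After inserting 1: P = [[1, 4], [2], [3]].

The final insertion tableau P = [[1, 4], [2], [3]] has shape [2, 1, 1].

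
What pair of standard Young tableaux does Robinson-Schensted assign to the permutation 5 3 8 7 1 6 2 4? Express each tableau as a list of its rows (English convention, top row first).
Insert each entry of the permutation into P by Schensted row insertion, recording in Q the position of each new cell.

Insert 5: appended to row 1. P = [[5]].
Insert 3: 3 bumps 5 from row 1; 5 starts row 2. P = [[3], [5]].
Insert 8: appended to row 1. P = [[3, 8], [5]].
Insert 7: 7 bumps 8 from row 1; 8 appends to row 2. P = [[3, 7], [5, 8]].
Insert 1: 1 bumps 3 from row 1; 3 bumps 5 from row 2; 5 starts row 3. P = [[1, 7], [3, 8], [5]].
Insert 6: 6 bumps 7 from row 1; 7 bumps 8 from row 2; 8 appends to row 3. P = [[1, 6], [3, 7], [5, 8]].
Insert 2: 2 bumps 6 from row 1; 6 bumps 7 from row 2; 7 bumps 8 from row 3; 8 starts row 4. P = [[1, 2], [3, 6], [5, 7], [8]].
Insert 4: appended to row 1. P = [[1, 2, 4], [3, 6], [5, 7], [8]].

So P = [[1, 2, 4], [3, 6], [5, 7], [8]], Q = [[1, 3, 8], [2, 4], [5, 6], [7]].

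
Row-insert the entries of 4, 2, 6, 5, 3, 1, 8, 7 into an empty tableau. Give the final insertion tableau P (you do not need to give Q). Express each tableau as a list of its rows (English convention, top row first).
Insert 4: appended to row 1. P = [[4]].
Insert 2: 2 bumps 4 from row 1; 4 starts row 2. P = [[2], [4]].
Insert 6: appended to row 1. P = [[2, 6], [4]].
Insert 5: 5 bumps 6 from row 1; 6 appends to row 2. P = [[2, 5], [4, 6]].
Insert 3: 3 bumps 5 from row 1; 5 bumps 6 from row 2; 6 starts row 3. P = [[2, 3], [4, 5], [6]].
Insert 1: 1 bumps 2 from row 1; 2 bumps 4 from row 2; 4 bumps 6 from row 3; 6 starts row 4. P = [[1, 3], [2, 5], [4], [6]].
Insert 8: appended to row 1. P = [[1, 3, 8], [2, 5], [4], [6]].
Insert 7: 7 bumps 8 from row 1; 8 appends to row 2. P = [[1, 3, 7], [2, 5, 8], [4], [6]].

So P = [[1, 3, 7], [2, 5, 8], [4], [6]].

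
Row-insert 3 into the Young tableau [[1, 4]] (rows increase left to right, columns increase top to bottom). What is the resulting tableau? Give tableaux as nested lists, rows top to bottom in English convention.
[[1, 3], [4]]

In row 1, 3 replaces 4 (the leftmost entry greater than 3); 4 is bumped to row 2. 4 starts a new row 2. The new tableau is [[1, 3], [4]].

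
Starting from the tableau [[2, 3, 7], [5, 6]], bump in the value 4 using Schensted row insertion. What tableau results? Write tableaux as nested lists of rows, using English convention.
In row 1, 4 replaces 7 (the leftmost entry greater than 4); 7 is bumped to row 2. 7 is appended to row 2. The new tableau is [[2, 3, 4], [5, 6, 7]].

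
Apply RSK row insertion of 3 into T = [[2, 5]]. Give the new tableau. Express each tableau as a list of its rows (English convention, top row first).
In row 1, 3 replaces 5 (the leftmost entry greater than 3); 5 is bumped to row 2. 5 starts a new row 2. The new tableau is [[2, 3], [5]].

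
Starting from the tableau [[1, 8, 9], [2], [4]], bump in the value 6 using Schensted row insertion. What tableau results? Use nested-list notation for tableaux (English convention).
[[1, 6, 9], [2, 8], [4]]

In row 1, 6 replaces 8 (the leftmost entry greater than 6); 8 is bumped to row 2. 8 is appended to row 2. The new tableau is [[1, 6, 9], [2, 8], [4]].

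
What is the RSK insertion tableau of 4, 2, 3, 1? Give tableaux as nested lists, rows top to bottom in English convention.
After inserting 4: P = [[4]].
After inserting 2: P = [[2], [4]].
After inserting 3: P = [[2, 3], [4]].
After inserting 1: P = [[1, 3], [2], [4]].

So P = [[1, 3], [2], [4]].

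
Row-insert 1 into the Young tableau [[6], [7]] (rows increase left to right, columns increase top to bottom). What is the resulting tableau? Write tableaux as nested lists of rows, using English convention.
[[1], [6], [7]]

In row 1, 1 replaces 6 (the leftmost entry greater than 1); 6 is bumped to row 2. In row 2, 6 replaces 7 (the leftmost entry greater than 6); 7 is bumped to row 3. 7 starts a new row 3. The new tableau is [[1], [6], [7]].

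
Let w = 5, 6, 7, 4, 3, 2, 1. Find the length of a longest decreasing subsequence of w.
5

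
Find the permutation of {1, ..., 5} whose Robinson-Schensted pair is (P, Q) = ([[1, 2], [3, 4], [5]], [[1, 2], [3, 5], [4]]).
Reverse RSK: for i = n, n-1, ..., 1, locate i in Q, remove the corresponding corner cell from P, and reverse-bump its entry up through P; the value ejected from row 1 is w(i).

So w = 3 5 4 1 2.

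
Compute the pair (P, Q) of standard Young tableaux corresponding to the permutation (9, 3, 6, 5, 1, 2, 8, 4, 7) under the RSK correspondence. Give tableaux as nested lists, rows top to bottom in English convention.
Insert each entry of the permutation into P by Schensted row insertion, recording in Q the position of each new cell.

Insert 9: appended to row 1. P = [[9]].
Insert 3: 3 bumps 9 from row 1; 9 starts row 2. P = [[3], [9]].
Insert 6: appended to row 1. P = [[3, 6], [9]].
Insert 5: 5 bumps 6 from row 1; 6 bumps 9 from row 2; 9 starts row 3. P = [[3, 5], [6], [9]].
Insert 1: 1 bumps 3 from row 1; 3 bumps 6 from row 2; 6 bumps 9 from row 3; 9 starts row 4. P = [[1, 5], [3], [6], [9]].
Insert 2: 2 bumps 5 from row 1; 5 appends to row 2. P = [[1, 2], [3, 5], [6], [9]].
Insert 8: appended to row 1. P = [[1, 2, 8], [3, 5], [6], [9]].
Insert 4: 4 bumps 8 from row 1; 8 appends to row 2. P = [[1, 2, 4], [3, 5, 8], [6], [9]].
Insert 7: appended to row 1. P = [[1, 2, 4, 7], [3, 5, 8], [6], [9]].

So P = [[1, 2, 4, 7], [3, 5, 8], [6], [9]], Q = [[1, 3, 7, 9], [2, 6, 8], [4], [5]].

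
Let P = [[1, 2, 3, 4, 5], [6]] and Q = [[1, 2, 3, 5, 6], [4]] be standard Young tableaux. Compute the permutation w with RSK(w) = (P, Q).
Reverse the RSK construction: for i from n down to 1, find the cell of Q containing i, remove the entry at that cell from P, and reverse-bump it up through P; the value ejected from row 1 is w(i).

Step i=6: Q has 6 at row 1, column 5; remove that cell from P, ejecting 5. So w(6) = 5. P is now [[1, 2, 3, 4], [6]].
Step i=5: Q has 5 at row 1, column 4; remove that cell from P, ejecting 4. So w(5) = 4. P is now [[1, 2, 3], [6]].
Step i=4: Q has 4 at row 2, column 1; remove 6 from row 2 of P and reverse-bump: 6 enters row 1 and ejects 3. So w(4) = 3. P is now [[1, 2, 6]].
Step i=3: Q has 3 at row 1, column 3; remove that cell from P, ejecting 6. So w(3) = 6. P is now [[1, 2]].
Step i=2: Q has 2 at row 1, column 2; remove that cell from P, ejecting 2. So w(2) = 2. P is now [[1]].
Step i=1: Q has 1 at row 1, column 1; remove that cell from P, ejecting 1. So w(1) = 1. P is now [].

So w = 1 2 6 3 4 5.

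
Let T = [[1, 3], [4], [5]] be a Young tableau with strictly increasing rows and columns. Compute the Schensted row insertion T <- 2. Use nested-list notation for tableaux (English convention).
[[1, 2], [3], [4], [5]]

In row 1, 2 replaces 3 (the leftmost entry greater than 2); 3 is bumped to row 2. In row 2, 3 replaces 4 (the leftmost entry greater than 3); 4 is bumped to row 3. In row 3, 4 replaces 5 (the leftmost entry greater than 4); 5 is bumped to row 4. 5 starts a new row 4. The new tableau is [[1, 2], [3], [4], [5]].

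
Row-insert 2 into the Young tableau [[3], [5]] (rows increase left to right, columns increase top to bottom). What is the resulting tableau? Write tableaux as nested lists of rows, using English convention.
[[2], [3], [5]]

In row 1, 2 replaces 3 (the leftmost entry greater than 2); 3 is bumped to row 2. In row 2, 3 replaces 5 (the leftmost entry greater than 3); 5 is bumped to row 3. 5 starts a new row 3. The new tableau is [[2], [3], [5]].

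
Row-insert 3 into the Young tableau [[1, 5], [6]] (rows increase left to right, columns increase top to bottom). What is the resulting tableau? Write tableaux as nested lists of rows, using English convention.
[[1, 3], [5], [6]]

In row 1, 3 replaces 5 (the leftmost entry greater than 3); 5 is bumped to row 2. In row 2, 5 replaces 6 (the leftmost entry greater than 5); 6 is bumped to row 3. 6 starts a new row 3. The new tableau is [[1, 3], [5], [6]].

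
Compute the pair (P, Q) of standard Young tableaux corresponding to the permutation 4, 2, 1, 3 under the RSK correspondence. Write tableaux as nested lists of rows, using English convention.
P = [[1, 3], [2], [4]], Q = [[1, 4], [2], [3]]

Insert each entry of the permutation into P by Schensted row insertion, recording in Q the position of each new cell.

Insert 4: appended to row 1. P = [[4]].
Insert 2: 2 bumps 4 from row 1; 4 starts row 2. P = [[2], [4]].
Insert 1: 1 bumps 2 from row 1; 2 bumps 4 from row 2; 4 starts row 3. P = [[1], [2], [4]].
Insert 3: appended to row 1. P = [[1, 3], [2], [4]].

So P = [[1, 3], [2], [4]], Q = [[1, 4], [2], [3]].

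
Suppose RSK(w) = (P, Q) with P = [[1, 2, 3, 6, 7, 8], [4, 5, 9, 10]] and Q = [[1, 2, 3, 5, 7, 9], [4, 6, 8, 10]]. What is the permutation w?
1 4 5 2 6 3 9 7 10 8

Reverse the RSK construction: for i from n down to 1, find the cell of Q containing i, remove the entry at that cell from P, and reverse-bump it up through P; the value ejected from row 1 is w(i).

Step i=10: Q has 10 at row 2, column 4; remove 10 from row 2 of P and reverse-bump: 10 enters row 1 and ejects 8. So w(10) = 8. P is now [[1, 2, 3, 6, 7, 10], [4, 5, 9]].
Step i=9: Q has 9 at row 1, column 6; remove that cell from P, ejecting 10. So w(9) = 10. P is now [[1, 2, 3, 6, 7], [4, 5, 9]].
Step i=8: Q has 8 at row 2, column 3; remove 9 from row 2 of P and reverse-bump: 9 enters row 1 and ejects 7. So w(8) = 7. P is now [[1, 2, 3, 6, 9], [4, 5]].
Step i=7: Q has 7 at row 1, column 5; remove that cell from P, ejecting 9. So w(7) = 9. P is now [[1, 2, 3, 6], [4, 5]].
Step i=6: Q has 6 at row 2, column 2; remove 5 from row 2 of P and reverse-bump: 5 enters row 1 and ejects 3. So w(6) = 3. P is now [[1, 2, 5, 6], [4]].
Step i=5: Q has 5 at row 1, column 4; remove that cell from P, ejecting 6. So w(5) = 6. P is now [[1, 2, 5], [4]].
Step i=4: Q has 4 at row 2, column 1; remove 4 from row 2 of P and reverse-bump: 4 enters row 1 and ejects 2. So w(4) = 2. P is now [[1, 4, 5]].
Step i=3: Q has 3 at row 1, column 3; remove that cell from P, ejecting 5. So w(3) = 5. P is now [[1, 4]].
Step i=2: Q has 2 at row 1, column 2; remove that cell from P, ejecting 4. So w(2) = 4. P is now [[1]].
Step i=1: Q has 1 at row 1, column 1; remove that cell from P, ejecting 1. So w(1) = 1. P is now [].

So w = 1 4 5 2 6 3 9 7 10 8.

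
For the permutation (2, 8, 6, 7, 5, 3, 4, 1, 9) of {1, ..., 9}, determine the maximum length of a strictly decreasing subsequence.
5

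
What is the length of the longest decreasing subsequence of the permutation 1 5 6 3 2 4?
3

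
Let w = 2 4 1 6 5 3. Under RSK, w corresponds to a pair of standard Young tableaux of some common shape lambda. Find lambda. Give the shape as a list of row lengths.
[3, 2, 1]

RSK row insertion gives P = [[1, 3, 5], [2, 4], [6]], which has shape [3, 2, 1].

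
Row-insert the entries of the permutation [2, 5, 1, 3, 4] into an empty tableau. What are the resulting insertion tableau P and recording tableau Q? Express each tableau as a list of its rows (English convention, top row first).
P = [[1, 3, 4], [2, 5]], Q = [[1, 2, 5], [3, 4]]

Insert each entry of the permutation into P by Schensted row insertion, recording in Q the position of each new cell.

Insert 2: appended to row 1. P = [[2]], Q = [[1]].
Insert 5: appended to row 1. P = [[2, 5]], Q = [[1, 2]].
Insert 1: 1 bumps 2 from row 1; 2 starts row 2. P = [[1, 5], [2]], Q = [[1, 2], [3]].
Insert 3: 3 bumps 5 from row 1; 5 appends to row 2. P = [[1, 3], [2, 5]], Q = [[1, 2], [3, 4]].
Insert 4: appended to row 1. P = [[1, 3, 4], [2, 5]], Q = [[1, 2, 5], [3, 4]].

So P = [[1, 3, 4], [2, 5]], Q = [[1, 2, 5], [3, 4]].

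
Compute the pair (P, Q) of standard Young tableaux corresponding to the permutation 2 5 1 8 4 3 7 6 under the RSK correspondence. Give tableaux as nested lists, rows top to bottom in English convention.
Insert each entry of the permutation into P by Schensted row insertion, recording in Q the position of each new cell.

After inserting 2: P = [[2]].
After inserting 5: P = [[2, 5]].
After inserting 1: P = [[1, 5], [2]].
After inserting 8: P = [[1, 5, 8], [2]].
After inserting 4: P = [[1, 4, 8], [2, 5]].
After inserting 3: P = [[1, 3, 8], [2, 4], [5]].
After inserting 7: P = [[1, 3, 7], [2, 4, 8], [5]].
After inserting 6: P = [[1, 3, 6], [2, 4, 7], [5, 8]].

So P = [[1, 3, 6], [2, 4, 7], [5, 8]], Q = [[1, 2, 4], [3, 5, 7], [6, 8]].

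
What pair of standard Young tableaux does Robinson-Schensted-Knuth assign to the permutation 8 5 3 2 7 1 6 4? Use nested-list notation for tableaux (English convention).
P = [[1, 4], [2, 6], [3, 7], [5], [8]], Q = [[1, 5], [2, 7], [3, 8], [4], [6]]

Insert each entry of the permutation into P by Schensted row insertion, recording in Q the position of each new cell.

Insert 8: appended to row 1. P = [[8]].
Insert 5: 5 bumps 8 from row 1; 8 starts row 2. P = [[5], [8]].
Insert 3: 3 bumps 5 from row 1; 5 bumps 8 from row 2; 8 starts row 3. P = [[3], [5], [8]].
Insert 2: 2 bumps 3 from row 1; 3 bumps 5 from row 2; 5 bumps 8 from row 3; 8 starts row 4. P = [[2], [3], [5], [8]].
Insert 7: appended to row 1. P = [[2, 7], [3], [5], [8]].
Insert 1: 1 bumps 2 from row 1; 2 bumps 3 from row 2; 3 bumps 5 from row 3; 5 bumps 8 from row 4; 8 starts row 5. P = [[1, 7], [2], [3], [5], [8]].
Insert 6: 6 bumps 7 from row 1; 7 appends to row 2. P = [[1, 6], [2, 7], [3], [5], [8]].
Insert 4: 4 bumps 6 from row 1; 6 bumps 7 from row 2; 7 appends to row 3. P = [[1, 4], [2, 6], [3, 7], [5], [8]].

So P = [[1, 4], [2, 6], [3, 7], [5], [8]], Q = [[1, 5], [2, 7], [3, 8], [4], [6]].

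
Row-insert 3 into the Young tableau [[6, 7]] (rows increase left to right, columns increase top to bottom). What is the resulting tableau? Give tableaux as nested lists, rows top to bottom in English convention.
In row 1, 3 replaces 6 (the leftmost entry greater than 3); 6 is bumped to row 2. 6 starts a new row 2. The new tableau is [[3, 7], [6]].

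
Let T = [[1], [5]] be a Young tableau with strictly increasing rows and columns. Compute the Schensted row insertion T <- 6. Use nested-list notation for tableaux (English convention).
6 is larger than every entry of row 1, so it is appended to row 1. The new tableau is [[1, 6], [5]].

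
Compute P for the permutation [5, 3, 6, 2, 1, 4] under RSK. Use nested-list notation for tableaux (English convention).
P = [[1, 4], [2, 6], [3], [5]]

Insert 5: appended to row 1. P = [[5]].
Insert 3: 3 bumps 5 from row 1; 5 starts row 2. P = [[3], [5]].
Insert 6: appended to row 1. P = [[3, 6], [5]].
Insert 2: 2 bumps 3 from row 1; 3 bumps 5 from row 2; 5 starts row 3. P = [[2, 6], [3], [5]].
Insert 1: 1 bumps 2 from row 1; 2 bumps 3 from row 2; 3 bumps 5 from row 3; 5 starts row 4. P = [[1, 6], [2], [3], [5]].
Insert 4: 4 bumps 6 from row 1; 6 appends to row 2. P = [[1, 4], [2, 6], [3], [5]].

So P = [[1, 4], [2, 6], [3], [5]].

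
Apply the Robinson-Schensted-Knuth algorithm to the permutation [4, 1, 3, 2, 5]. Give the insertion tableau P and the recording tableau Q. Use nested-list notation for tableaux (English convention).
P = [[1, 2, 5], [3], [4]], Q = [[1, 3, 5], [2], [4]]

Insert each entry of the permutation into P by Schensted row insertion, recording in Q the position of each new cell.

Insert 4: appended to row 1. P = [[4]].
Insert 1: 1 bumps 4 from row 1; 4 starts row 2. P = [[1], [4]].
Insert 3: appended to row 1. P = [[1, 3], [4]].
Insert 2: 2 bumps 3 from row 1; 3 bumps 4 from row 2; 4 starts row 3. P = [[1, 2], [3], [4]].
Insert 5: appended to row 1. P = [[1, 2, 5], [3], [4]].

So P = [[1, 2, 5], [3], [4]], Q = [[1, 3, 5], [2], [4]].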